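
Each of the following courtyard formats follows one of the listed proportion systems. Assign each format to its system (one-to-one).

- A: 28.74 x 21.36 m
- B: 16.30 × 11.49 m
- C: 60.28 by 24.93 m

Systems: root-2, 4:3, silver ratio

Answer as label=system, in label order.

A=4:3, B=root-2, C=silver ratio

A = 28.74/21.36 ≈ 1.346 → 4:3 (1.333)
B = 16.30/11.49 ≈ 1.419 → root-2 (1.414)
C = 60.28/24.93 ≈ 2.418 → silver ratio (2.414)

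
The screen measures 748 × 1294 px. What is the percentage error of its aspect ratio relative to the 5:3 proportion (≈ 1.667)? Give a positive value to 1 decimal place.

3.8%

Ratio = 1294 / 748 ≈ 1.7299.
Ideal 5:3 ≈ 1.6667. |1.7299 − 1.6667| / 1.6667 ≈ 3.79% → 3.8%.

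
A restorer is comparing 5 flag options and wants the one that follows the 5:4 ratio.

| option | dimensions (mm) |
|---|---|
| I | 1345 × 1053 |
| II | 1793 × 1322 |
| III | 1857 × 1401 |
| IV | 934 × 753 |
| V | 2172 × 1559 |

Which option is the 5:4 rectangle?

IV

Ratios (long/short): I ≈ 1.277; II ≈ 1.356; III ≈ 1.325; IV ≈ 1.240; V ≈ 1.393.
5:4 ≈ 1.250; option IV is nearest (Δ 0.010).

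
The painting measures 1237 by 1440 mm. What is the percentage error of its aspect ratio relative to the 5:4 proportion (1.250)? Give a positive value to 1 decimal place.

6.9%

Ratio = 1440 / 1237 ≈ 1.1641.
Ideal 5:4 = 1.2500. |1.1641 − 1.2500| / 1.2500 ≈ 6.87% → 6.9%.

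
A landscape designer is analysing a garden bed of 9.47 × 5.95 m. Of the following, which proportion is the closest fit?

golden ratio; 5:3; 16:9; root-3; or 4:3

9.47/5.95 ≈ 1.592. Nearest candidates are golden ratio (1.618, off by 0.026) and 5:3 (1.667, off by 0.075).

golden ratio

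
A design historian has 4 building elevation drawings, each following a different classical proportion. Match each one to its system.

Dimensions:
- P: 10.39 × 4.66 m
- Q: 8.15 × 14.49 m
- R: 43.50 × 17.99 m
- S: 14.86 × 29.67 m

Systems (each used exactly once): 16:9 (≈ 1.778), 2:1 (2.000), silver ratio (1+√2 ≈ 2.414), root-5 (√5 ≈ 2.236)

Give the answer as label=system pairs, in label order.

P=root-5, Q=16:9, R=silver ratio, S=2:1

P = 10.39/4.66 ≈ 2.230 → root-5 (2.236)
Q = 14.49/8.15 ≈ 1.778 → 16:9 (1.778)
R = 43.50/17.99 ≈ 2.418 → silver ratio (2.414)
S = 29.67/14.86 ≈ 1.997 → 2:1 (2.000)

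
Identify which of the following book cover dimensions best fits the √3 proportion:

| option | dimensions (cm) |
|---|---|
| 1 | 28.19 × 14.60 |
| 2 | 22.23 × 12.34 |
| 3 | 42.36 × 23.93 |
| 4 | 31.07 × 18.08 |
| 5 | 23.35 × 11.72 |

4

Ratios (long/short): 1 ≈ 1.931; 2 ≈ 1.801; 3 ≈ 1.770; 4 ≈ 1.718; 5 ≈ 1.992.
root-3 ≈ 1.732; option 4 is nearest (Δ 0.014).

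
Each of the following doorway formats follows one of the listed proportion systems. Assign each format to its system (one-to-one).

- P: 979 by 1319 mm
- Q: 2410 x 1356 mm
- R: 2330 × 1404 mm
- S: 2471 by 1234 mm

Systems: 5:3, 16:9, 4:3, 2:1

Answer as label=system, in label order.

P=4:3, Q=16:9, R=5:3, S=2:1

P = 1319/979 ≈ 1.347 → 4:3 (1.333)
Q = 2410/1356 ≈ 1.777 → 16:9 (1.778)
R = 2330/1404 ≈ 1.660 → 5:3 (1.667)
S = 2471/1234 ≈ 2.002 → 2:1 (2.000)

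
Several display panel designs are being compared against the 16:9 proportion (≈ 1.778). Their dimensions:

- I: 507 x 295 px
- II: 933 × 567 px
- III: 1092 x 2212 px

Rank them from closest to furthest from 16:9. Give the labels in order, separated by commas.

Ratios: I = 507 / 295 ≈ 1.719; II = 933 / 567 ≈ 1.646; III = 2212 / 1092 ≈ 2.026.
|Δ from 1.778|: I 0.059; II 0.132; III 0.248.

I, II, III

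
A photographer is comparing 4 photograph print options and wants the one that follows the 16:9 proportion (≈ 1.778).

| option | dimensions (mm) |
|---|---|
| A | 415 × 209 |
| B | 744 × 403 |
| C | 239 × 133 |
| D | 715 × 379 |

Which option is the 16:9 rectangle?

Ratios (long/short): A ≈ 1.986; B ≈ 1.846; C ≈ 1.797; D ≈ 1.887.
16:9 ≈ 1.778; option C is nearest (Δ 0.019).

C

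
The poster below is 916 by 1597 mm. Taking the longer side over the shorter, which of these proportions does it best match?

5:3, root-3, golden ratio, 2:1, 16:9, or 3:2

root-3

Ratio = 1597 / 916 ≈ 1.743.
Distances: 5:3 1.667 (Δ 0.076); root-3 1.732 (Δ 0.011); golden ratio 1.618 (Δ 0.125); 2:1 2.000 (Δ 0.257); 16:9 1.778 (Δ 0.035); 3:2 1.500 (Δ 0.243).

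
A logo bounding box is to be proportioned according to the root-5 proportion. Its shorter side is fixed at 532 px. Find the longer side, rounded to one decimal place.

1189.6 px

root-5 ≈ 2.23607.
Longer side = 532 × 2.23607 ≈ 1189.589 → 1189.6 px.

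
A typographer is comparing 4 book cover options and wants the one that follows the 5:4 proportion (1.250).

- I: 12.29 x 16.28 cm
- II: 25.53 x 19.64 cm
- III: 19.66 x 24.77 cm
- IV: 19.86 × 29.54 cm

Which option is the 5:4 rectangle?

Target 5:4 ≈ 1.250.
I: 1.325 (Δ0.075)  II: 1.300 (Δ0.050)  III: 1.260 (Δ0.010)  IV: 1.487 (Δ0.237)

III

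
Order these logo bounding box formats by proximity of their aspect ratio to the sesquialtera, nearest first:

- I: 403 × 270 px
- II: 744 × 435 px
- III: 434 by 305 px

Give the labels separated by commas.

Ratios: I = 403 / 270 ≈ 1.493; II = 744 / 435 ≈ 1.710; III = 434 / 305 ≈ 1.423.
|Δ from 1.500|: I 0.007; II 0.210; III 0.077.

I, III, II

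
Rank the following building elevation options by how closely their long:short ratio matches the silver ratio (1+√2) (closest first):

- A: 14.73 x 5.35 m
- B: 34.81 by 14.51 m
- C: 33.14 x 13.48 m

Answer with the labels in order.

B, C, A

Ratios: A = 14.73 / 5.35 ≈ 2.753; B = 34.81 / 14.51 ≈ 2.399; C = 33.14 / 13.48 ≈ 2.458.
|Δ from 2.414|: A 0.339; B 0.015; C 0.044.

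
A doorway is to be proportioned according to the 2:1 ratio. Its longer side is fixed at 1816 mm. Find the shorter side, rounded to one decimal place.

908.0 mm

2:1 = 2.00000.
Shorter side = 1816 ÷ 2.00000 ≈ 908.000 → 908.0 mm.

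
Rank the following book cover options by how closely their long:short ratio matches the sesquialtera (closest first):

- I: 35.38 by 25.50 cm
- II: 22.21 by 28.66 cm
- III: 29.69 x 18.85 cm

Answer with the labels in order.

Ratios: I = 35.38 / 25.50 ≈ 1.387; II = 28.66 / 22.21 ≈ 1.290; III = 29.69 / 18.85 ≈ 1.575.
|Δ from 1.500|: I 0.113; II 0.210; III 0.075.

III, I, II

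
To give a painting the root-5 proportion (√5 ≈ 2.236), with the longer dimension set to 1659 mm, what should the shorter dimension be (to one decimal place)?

root-5 ≈ 2.23607.
Shorter side = 1659 ÷ 2.23607 ≈ 741.927 → 741.9 mm.

741.9 mm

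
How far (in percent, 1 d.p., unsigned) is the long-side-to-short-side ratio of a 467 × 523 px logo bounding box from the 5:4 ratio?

10.4%

Ratio = 523 / 467 ≈ 1.1199.
Ideal 5:4 = 1.2500. |1.1199 − 1.2500| / 1.2500 ≈ 10.41% → 10.4%.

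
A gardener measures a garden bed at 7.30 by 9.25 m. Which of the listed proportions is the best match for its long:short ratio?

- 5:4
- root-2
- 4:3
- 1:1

Ratio = 9.25 / 7.30 ≈ 1.267.
Distances: 5:4 1.250 (Δ 0.017); root-2 1.414 (Δ 0.147); 4:3 1.333 (Δ 0.066); 1:1 1.000 (Δ 0.267).

5:4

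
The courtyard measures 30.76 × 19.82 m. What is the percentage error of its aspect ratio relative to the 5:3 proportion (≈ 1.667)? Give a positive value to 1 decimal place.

Ratio = 30.76 / 19.82 ≈ 1.5520.
Ideal 5:3 ≈ 1.6667. |1.5520 − 1.6667| / 1.6667 ≈ 6.88% → 6.9%.

6.9%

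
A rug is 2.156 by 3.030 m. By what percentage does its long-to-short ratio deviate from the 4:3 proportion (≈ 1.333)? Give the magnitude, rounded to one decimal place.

5.4%

Ratio = 3.030 / 2.156 ≈ 1.4054.
Ideal 4:3 ≈ 1.3333. |1.4054 − 1.3333| / 1.3333 ≈ 5.41% → 5.4%.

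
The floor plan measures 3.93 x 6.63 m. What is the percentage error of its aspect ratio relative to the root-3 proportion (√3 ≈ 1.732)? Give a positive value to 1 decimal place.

Ratio = 6.63 / 3.93 ≈ 1.6870.
Ideal root-3 ≈ 1.7321. |1.6870 − 1.7321| / 1.7321 ≈ 2.60% → 2.6%.

2.6%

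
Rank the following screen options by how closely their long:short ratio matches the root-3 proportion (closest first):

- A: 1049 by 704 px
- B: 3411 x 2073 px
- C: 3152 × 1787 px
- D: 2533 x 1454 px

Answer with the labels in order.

Ratios: A = 1049 / 704 ≈ 1.490; B = 3411 / 2073 ≈ 1.645; C = 3152 / 1787 ≈ 1.764; D = 2533 / 1454 ≈ 1.742.
|Δ from 1.732|: A 0.242; B 0.087; C 0.032; D 0.010.

D, C, B, A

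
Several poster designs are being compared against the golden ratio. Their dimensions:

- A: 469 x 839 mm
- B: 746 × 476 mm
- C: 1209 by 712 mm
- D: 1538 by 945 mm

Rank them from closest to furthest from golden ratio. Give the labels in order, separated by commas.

Ratios: A = 839 / 469 ≈ 1.789; B = 746 / 476 ≈ 1.567; C = 1209 / 712 ≈ 1.698; D = 1538 / 945 ≈ 1.628.
|Δ from 1.618|: A 0.171; B 0.051; C 0.080; D 0.010.

D, B, C, A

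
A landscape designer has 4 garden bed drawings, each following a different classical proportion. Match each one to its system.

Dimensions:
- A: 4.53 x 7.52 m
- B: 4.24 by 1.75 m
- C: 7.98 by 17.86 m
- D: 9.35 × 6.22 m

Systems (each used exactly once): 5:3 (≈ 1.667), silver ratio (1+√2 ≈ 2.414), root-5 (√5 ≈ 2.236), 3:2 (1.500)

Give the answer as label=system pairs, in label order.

A=5:3, B=silver ratio, C=root-5, D=3:2

Ratios: A ≈ 1.660; B ≈ 2.423; C ≈ 2.238; D ≈ 1.503.
Targets: 5:3 ≈ 1.667; silver ratio ≈ 2.414; root-5 ≈ 2.236; 3:2 ≈ 1.500.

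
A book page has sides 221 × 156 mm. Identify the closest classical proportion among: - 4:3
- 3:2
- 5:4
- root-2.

Ratio = 221 / 156 ≈ 1.417.
Distances: 4:3 1.333 (Δ 0.084); 3:2 1.500 (Δ 0.083); 5:4 1.250 (Δ 0.167); root-2 1.414 (Δ 0.003).

root-2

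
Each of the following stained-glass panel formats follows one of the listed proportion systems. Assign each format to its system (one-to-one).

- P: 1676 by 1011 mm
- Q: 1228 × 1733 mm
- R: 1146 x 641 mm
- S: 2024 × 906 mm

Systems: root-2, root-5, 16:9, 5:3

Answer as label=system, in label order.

P=5:3, Q=root-2, R=16:9, S=root-5

Ratios: P ≈ 1.658; Q ≈ 1.411; R ≈ 1.788; S ≈ 2.234.
Targets: root-2 ≈ 1.414; root-5 ≈ 2.236; 16:9 ≈ 1.778; 5:3 ≈ 1.667.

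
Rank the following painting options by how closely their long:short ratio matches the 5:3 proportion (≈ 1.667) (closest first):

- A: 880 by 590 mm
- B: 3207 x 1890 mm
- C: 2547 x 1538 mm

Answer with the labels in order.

A: 880/590 ≈ 1.492 → |1.492 − 1.667| = 0.175
B: 3207/1890 ≈ 1.697 → |1.697 − 1.667| = 0.030
C: 2547/1538 ≈ 1.656 → |1.656 − 1.667| = 0.011

C, B, A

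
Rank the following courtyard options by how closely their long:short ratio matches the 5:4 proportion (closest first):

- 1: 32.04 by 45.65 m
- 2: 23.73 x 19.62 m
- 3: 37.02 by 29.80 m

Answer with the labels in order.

1: 45.65/32.04 ≈ 1.425 → |1.425 − 1.250| = 0.175
2: 23.73/19.62 ≈ 1.209 → |1.209 − 1.250| = 0.041
3: 37.02/29.80 ≈ 1.242 → |1.242 − 1.250| = 0.008

3, 2, 1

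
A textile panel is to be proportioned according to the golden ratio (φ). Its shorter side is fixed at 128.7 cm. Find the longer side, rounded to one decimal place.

208.2 cm

golden ratio ≈ 1.61803.
Longer side = 128.7 × 1.61803 ≈ 208.240 → 208.2 cm.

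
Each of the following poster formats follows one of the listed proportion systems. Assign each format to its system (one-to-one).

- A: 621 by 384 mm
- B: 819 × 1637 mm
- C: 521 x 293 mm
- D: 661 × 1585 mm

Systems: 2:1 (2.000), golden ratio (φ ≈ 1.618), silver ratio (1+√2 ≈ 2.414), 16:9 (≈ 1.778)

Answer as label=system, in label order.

A=golden ratio, B=2:1, C=16:9, D=silver ratio

A = 621/384 ≈ 1.617 → golden ratio (1.618)
B = 1637/819 ≈ 1.999 → 2:1 (2.000)
C = 521/293 ≈ 1.778 → 16:9 (1.778)
D = 1585/661 ≈ 2.398 → silver ratio (2.414)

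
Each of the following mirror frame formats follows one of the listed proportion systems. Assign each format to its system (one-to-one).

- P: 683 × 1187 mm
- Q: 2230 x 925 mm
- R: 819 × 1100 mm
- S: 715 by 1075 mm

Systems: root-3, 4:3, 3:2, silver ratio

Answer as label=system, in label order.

P = 1187/683 ≈ 1.738 → root-3 (1.732)
Q = 2230/925 ≈ 2.411 → silver ratio (2.414)
R = 1100/819 ≈ 1.343 → 4:3 (1.333)
S = 1075/715 ≈ 1.503 → 3:2 (1.500)

P=root-3, Q=silver ratio, R=4:3, S=3:2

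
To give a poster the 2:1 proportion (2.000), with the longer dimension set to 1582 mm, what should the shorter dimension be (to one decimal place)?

791.0 mm

2:1 = 2.00000.
Shorter side = 1582 ÷ 2.00000 ≈ 791.000 → 791.0 mm.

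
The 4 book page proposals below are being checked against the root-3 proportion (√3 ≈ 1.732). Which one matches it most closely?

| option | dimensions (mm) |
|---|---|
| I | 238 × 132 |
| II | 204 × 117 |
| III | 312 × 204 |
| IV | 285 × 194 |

II

Target root-3 ≈ 1.732.
I: 1.803 (Δ0.071)  II: 1.744 (Δ0.012)  III: 1.529 (Δ0.203)  IV: 1.469 (Δ0.263)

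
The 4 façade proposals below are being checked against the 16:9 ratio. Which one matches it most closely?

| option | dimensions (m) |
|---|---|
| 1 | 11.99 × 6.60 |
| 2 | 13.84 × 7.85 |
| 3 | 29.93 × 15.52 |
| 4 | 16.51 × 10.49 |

Ratios (long/short): 1 ≈ 1.817; 2 ≈ 1.763; 3 ≈ 1.928; 4 ≈ 1.574.
16:9 ≈ 1.778; option 2 is nearest (Δ 0.015).

2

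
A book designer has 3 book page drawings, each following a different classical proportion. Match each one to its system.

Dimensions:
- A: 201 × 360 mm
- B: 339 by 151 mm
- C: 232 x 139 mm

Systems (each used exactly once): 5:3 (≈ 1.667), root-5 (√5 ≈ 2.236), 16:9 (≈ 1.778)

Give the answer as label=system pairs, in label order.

A=16:9, B=root-5, C=5:3

A = 360/201 ≈ 1.791 → 16:9 (1.778)
B = 339/151 ≈ 2.245 → root-5 (2.236)
C = 232/139 ≈ 1.669 → 5:3 (1.667)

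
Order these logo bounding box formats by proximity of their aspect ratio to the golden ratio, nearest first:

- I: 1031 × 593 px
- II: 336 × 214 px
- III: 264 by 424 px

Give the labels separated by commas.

Ratios: I = 1031 / 593 ≈ 1.739; II = 336 / 214 ≈ 1.570; III = 424 / 264 ≈ 1.606.
|Δ from 1.618|: I 0.121; II 0.048; III 0.012.

III, II, I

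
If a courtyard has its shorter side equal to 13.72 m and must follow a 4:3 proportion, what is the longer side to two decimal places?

4:3 ≈ 1.33333.
Longer side = 13.72 × 1.33333 ≈ 18.2933 → 18.29 m.

18.29 m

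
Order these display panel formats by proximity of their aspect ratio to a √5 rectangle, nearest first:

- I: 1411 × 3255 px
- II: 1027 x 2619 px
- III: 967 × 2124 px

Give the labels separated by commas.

III, I, II

Ratios: I = 3255 / 1411 ≈ 2.307; II = 2619 / 1027 ≈ 2.550; III = 2124 / 967 ≈ 2.196.
|Δ from 2.236|: I 0.071; II 0.314; III 0.040.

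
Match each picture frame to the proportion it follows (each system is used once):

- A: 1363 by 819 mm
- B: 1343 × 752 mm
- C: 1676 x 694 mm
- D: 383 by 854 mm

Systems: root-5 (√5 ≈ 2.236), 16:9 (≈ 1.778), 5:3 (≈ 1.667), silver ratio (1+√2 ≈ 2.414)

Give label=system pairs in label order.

A=5:3, B=16:9, C=silver ratio, D=root-5

Ratios: A ≈ 1.664; B ≈ 1.786; C ≈ 2.415; D ≈ 2.230.
Targets: root-5 ≈ 2.236; 16:9 ≈ 1.778; 5:3 ≈ 1.667; silver ratio ≈ 2.414.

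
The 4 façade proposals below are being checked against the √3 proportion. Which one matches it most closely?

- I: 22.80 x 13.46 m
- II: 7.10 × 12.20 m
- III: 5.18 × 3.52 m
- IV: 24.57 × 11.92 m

II

Ratios (long/short): I ≈ 1.694; II ≈ 1.718; III ≈ 1.472; IV ≈ 2.061.
root-3 ≈ 1.732; option II is nearest (Δ 0.014).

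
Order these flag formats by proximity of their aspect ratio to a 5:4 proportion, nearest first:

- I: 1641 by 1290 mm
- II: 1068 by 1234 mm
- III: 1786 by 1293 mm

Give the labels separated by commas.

I, II, III

Ratios: I = 1641 / 1290 ≈ 1.272; II = 1234 / 1068 ≈ 1.155; III = 1786 / 1293 ≈ 1.381.
|Δ from 1.250|: I 0.022; II 0.095; III 0.131.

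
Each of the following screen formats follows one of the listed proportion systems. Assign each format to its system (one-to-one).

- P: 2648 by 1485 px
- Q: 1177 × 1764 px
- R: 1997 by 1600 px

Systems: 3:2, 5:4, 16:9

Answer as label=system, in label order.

Ratios: P ≈ 1.783; Q ≈ 1.499; R ≈ 1.248.
Targets: 3:2 ≈ 1.500; 5:4 ≈ 1.250; 16:9 ≈ 1.778.

P=16:9, Q=3:2, R=5:4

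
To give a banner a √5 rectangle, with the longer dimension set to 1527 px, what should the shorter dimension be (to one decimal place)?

682.9 px

root-5 ≈ 2.23607.
Shorter side = 1527 ÷ 2.23607 ≈ 682.895 → 682.9 px.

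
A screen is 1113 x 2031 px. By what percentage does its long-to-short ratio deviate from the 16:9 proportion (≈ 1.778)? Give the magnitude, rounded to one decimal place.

2.6%

Ratio = 2031 / 1113 ≈ 1.8248.
Ideal 16:9 ≈ 1.7778. |1.8248 − 1.7778| / 1.7778 ≈ 2.64% → 2.6%.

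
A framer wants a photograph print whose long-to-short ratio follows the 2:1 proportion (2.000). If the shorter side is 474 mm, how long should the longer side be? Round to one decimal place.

948.0 mm

2:1 = 2.00000.
Longer side = 474 × 2.00000 ≈ 948.000 → 948.0 mm.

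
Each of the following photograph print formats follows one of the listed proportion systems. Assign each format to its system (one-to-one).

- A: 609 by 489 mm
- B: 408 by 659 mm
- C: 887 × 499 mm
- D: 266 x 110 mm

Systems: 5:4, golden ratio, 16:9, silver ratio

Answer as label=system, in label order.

Ratios: A ≈ 1.245; B ≈ 1.615; C ≈ 1.778; D ≈ 2.418.
Targets: 5:4 ≈ 1.250; golden ratio ≈ 1.618; 16:9 ≈ 1.778; silver ratio ≈ 2.414.

A=5:4, B=golden ratio, C=16:9, D=silver ratio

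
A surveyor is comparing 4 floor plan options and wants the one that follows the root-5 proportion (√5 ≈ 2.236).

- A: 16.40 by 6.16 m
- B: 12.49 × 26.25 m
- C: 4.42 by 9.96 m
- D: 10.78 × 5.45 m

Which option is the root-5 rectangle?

Ratios (long/short): A ≈ 2.662; B ≈ 2.102; C ≈ 2.253; D ≈ 1.978.
root-5 ≈ 2.236; option C is nearest (Δ 0.017).

C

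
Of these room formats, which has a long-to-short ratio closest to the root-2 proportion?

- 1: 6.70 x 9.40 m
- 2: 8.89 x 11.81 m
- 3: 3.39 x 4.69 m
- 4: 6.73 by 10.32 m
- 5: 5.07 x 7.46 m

Ratios (long/short): 1 ≈ 1.403; 2 ≈ 1.328; 3 ≈ 1.383; 4 ≈ 1.533; 5 ≈ 1.471.
root-2 ≈ 1.414; option 1 is nearest (Δ 0.011).

1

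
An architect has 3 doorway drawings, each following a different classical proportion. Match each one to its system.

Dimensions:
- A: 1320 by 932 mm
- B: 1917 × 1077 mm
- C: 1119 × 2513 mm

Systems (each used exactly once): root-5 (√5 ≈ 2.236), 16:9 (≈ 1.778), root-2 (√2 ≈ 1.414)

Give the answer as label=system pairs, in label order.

Ratios: A ≈ 1.416; B ≈ 1.780; C ≈ 2.246.
Targets: root-5 ≈ 2.236; 16:9 ≈ 1.778; root-2 ≈ 1.414.

A=root-2, B=16:9, C=root-5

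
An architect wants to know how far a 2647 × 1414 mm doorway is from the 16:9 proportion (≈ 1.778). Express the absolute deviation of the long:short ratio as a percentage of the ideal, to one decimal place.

5.3%

Ratio = 2647 / 1414 ≈ 1.8720.
Ideal 16:9 ≈ 1.7778. |1.8720 − 1.7778| / 1.7778 ≈ 5.30% → 5.3%.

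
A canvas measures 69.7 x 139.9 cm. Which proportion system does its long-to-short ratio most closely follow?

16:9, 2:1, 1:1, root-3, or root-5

139.9/69.7 ≈ 2.007. Nearest candidates are 2:1 (2.000, off by 0.007) and root-5 (2.236, off by 0.229).

2:1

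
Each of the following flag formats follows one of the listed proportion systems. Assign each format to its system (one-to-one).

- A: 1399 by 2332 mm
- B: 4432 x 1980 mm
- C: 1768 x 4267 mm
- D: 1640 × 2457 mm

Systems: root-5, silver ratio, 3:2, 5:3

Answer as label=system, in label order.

A = 2332/1399 ≈ 1.667 → 5:3 (1.667)
B = 4432/1980 ≈ 2.238 → root-5 (2.236)
C = 4267/1768 ≈ 2.413 → silver ratio (2.414)
D = 2457/1640 ≈ 1.498 → 3:2 (1.500)

A=5:3, B=root-5, C=silver ratio, D=3:2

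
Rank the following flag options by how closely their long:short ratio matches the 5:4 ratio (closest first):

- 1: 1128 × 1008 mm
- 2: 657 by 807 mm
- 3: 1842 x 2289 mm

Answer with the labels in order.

Ratios: 1 = 1128 / 1008 ≈ 1.119; 2 = 807 / 657 ≈ 1.228; 3 = 2289 / 1842 ≈ 1.243.
|Δ from 1.250|: 1 0.131; 2 0.022; 3 0.007.

3, 2, 1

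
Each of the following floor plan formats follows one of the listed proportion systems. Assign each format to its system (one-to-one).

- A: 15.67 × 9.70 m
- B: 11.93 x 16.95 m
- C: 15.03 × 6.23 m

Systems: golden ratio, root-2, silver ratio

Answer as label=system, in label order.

Ratios: A ≈ 1.615; B ≈ 1.421; C ≈ 2.413.
Targets: golden ratio ≈ 1.618; root-2 ≈ 1.414; silver ratio ≈ 2.414.

A=golden ratio, B=root-2, C=silver ratio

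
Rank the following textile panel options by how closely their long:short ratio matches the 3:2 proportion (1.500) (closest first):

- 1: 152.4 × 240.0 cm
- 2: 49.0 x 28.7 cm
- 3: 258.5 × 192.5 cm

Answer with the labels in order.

1: 240.0/152.4 ≈ 1.575 → |1.575 − 1.500| = 0.075
2: 49.0/28.7 ≈ 1.707 → |1.707 − 1.500| = 0.207
3: 258.5/192.5 ≈ 1.343 → |1.343 − 1.500| = 0.157

1, 3, 2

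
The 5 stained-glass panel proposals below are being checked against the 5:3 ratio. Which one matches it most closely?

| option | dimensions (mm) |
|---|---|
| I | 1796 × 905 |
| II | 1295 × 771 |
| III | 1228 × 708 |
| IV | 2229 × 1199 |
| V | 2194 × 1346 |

II

Target 5:3 ≈ 1.667.
I: 1.985 (Δ0.318)  II: 1.680 (Δ0.013)  III: 1.734 (Δ0.067)  IV: 1.859 (Δ0.192)  V: 1.630 (Δ0.037)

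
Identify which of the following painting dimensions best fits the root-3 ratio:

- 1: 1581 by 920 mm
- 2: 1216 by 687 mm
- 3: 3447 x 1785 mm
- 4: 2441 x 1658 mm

Ratios (long/short): 1 ≈ 1.718; 2 ≈ 1.770; 3 ≈ 1.931; 4 ≈ 1.472.
root-3 ≈ 1.732; option 1 is nearest (Δ 0.014).

1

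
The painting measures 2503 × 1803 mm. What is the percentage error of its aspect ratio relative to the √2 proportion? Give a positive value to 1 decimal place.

Ratio = 2503 / 1803 ≈ 1.3882.
Ideal root-2 ≈ 1.4142. |1.3882 − 1.4142| / 1.4142 ≈ 1.84% → 1.8%.

1.8%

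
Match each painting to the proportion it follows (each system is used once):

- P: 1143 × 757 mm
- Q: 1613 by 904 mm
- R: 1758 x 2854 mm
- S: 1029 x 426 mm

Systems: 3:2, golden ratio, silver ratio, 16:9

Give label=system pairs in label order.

P=3:2, Q=16:9, R=golden ratio, S=silver ratio

P = 1143/757 ≈ 1.510 → 3:2 (1.500)
Q = 1613/904 ≈ 1.784 → 16:9 (1.778)
R = 2854/1758 ≈ 1.623 → golden ratio (1.618)
S = 1029/426 ≈ 2.415 → silver ratio (2.414)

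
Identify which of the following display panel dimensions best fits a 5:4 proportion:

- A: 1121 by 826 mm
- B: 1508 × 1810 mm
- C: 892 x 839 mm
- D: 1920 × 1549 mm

Target 5:4 ≈ 1.250.
A: 1.357 (Δ0.107)  B: 1.200 (Δ0.050)  C: 1.063 (Δ0.187)  D: 1.240 (Δ0.010)

D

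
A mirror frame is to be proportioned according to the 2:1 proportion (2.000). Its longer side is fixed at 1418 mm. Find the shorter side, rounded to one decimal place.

709.0 mm

2:1 = 2.00000.
Shorter side = 1418 ÷ 2.00000 ≈ 709.000 → 709.0 mm.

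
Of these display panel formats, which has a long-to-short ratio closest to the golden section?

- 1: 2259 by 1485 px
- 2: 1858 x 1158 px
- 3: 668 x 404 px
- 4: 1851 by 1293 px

Ratios (long/short): 1 ≈ 1.521; 2 ≈ 1.604; 3 ≈ 1.653; 4 ≈ 1.432.
golden ratio ≈ 1.618; option 2 is nearest (Δ 0.014).

2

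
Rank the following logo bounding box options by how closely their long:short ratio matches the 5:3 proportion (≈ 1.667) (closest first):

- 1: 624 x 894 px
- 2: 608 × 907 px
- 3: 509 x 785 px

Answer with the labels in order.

1: 894/624 ≈ 1.433 → |1.433 − 1.667| = 0.234
2: 907/608 ≈ 1.492 → |1.492 − 1.667| = 0.175
3: 785/509 ≈ 1.542 → |1.542 − 1.667| = 0.125

3, 2, 1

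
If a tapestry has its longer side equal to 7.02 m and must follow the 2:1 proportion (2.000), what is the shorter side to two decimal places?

2:1 = 2.00000.
Shorter side = 7.02 ÷ 2.00000 ≈ 3.5100 → 3.51 m.

3.51 m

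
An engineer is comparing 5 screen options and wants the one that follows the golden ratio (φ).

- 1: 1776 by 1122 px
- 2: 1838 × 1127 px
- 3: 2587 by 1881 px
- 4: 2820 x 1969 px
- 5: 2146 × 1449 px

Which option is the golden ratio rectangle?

Target golden ratio ≈ 1.618.
1: 1.583 (Δ0.035)  2: 1.631 (Δ0.013)  3: 1.375 (Δ0.243)  4: 1.432 (Δ0.186)  5: 1.481 (Δ0.137)

2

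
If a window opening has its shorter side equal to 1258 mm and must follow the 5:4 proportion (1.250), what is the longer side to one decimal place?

5:4 = 1.25000.
Longer side = 1258 × 1.25000 ≈ 1572.500 → 1572.5 mm.

1572.5 mm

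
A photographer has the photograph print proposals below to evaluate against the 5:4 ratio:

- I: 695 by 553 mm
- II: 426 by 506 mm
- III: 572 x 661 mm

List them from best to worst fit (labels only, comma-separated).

Ratios: I = 695 / 553 ≈ 1.257; II = 506 / 426 ≈ 1.188; III = 661 / 572 ≈ 1.156.
|Δ from 1.250|: I 0.007; II 0.062; III 0.094.

I, II, III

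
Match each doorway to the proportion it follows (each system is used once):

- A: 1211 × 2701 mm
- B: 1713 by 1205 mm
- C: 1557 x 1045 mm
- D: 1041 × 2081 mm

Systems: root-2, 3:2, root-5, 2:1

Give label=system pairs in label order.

A = 2701/1211 ≈ 2.230 → root-5 (2.236)
B = 1713/1205 ≈ 1.422 → root-2 (1.414)
C = 1557/1045 ≈ 1.490 → 3:2 (1.500)
D = 2081/1041 ≈ 1.999 → 2:1 (2.000)

A=root-5, B=root-2, C=3:2, D=2:1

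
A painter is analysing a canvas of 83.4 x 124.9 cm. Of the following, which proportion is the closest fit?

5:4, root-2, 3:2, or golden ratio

3:2

Ratio = 124.9 / 83.4 ≈ 1.498.
Distances: 5:4 1.250 (Δ 0.248); root-2 1.414 (Δ 0.084); 3:2 1.500 (Δ 0.002); golden ratio 1.618 (Δ 0.120).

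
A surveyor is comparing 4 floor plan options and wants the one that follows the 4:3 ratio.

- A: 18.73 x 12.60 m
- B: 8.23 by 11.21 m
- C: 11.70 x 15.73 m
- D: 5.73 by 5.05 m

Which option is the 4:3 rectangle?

C

Ratios (long/short): A ≈ 1.487; B ≈ 1.362; C ≈ 1.344; D ≈ 1.135.
4:3 ≈ 1.333; option C is nearest (Δ 0.011).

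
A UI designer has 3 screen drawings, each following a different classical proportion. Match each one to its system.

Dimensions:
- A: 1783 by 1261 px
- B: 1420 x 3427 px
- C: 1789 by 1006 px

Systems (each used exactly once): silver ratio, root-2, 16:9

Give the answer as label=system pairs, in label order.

A=root-2, B=silver ratio, C=16:9

Ratios: A ≈ 1.414; B ≈ 2.413; C ≈ 1.778.
Targets: silver ratio ≈ 2.414; root-2 ≈ 1.414; 16:9 ≈ 1.778.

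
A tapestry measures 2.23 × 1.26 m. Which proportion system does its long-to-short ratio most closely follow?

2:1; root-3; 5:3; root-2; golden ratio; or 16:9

16:9

Ratio = 2.23 / 1.26 ≈ 1.770.
Distances: 2:1 2.000 (Δ 0.230); root-3 1.732 (Δ 0.038); 5:3 1.667 (Δ 0.103); root-2 1.414 (Δ 0.356); golden ratio 1.618 (Δ 0.152); 16:9 1.778 (Δ 0.008).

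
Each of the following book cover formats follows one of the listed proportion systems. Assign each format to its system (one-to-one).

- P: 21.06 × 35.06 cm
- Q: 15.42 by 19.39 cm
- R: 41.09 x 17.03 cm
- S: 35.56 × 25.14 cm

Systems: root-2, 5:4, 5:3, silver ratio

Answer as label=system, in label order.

P = 35.06/21.06 ≈ 1.665 → 5:3 (1.667)
Q = 19.39/15.42 ≈ 1.257 → 5:4 (1.250)
R = 41.09/17.03 ≈ 2.413 → silver ratio (2.414)
S = 35.56/25.14 ≈ 1.414 → root-2 (1.414)

P=5:3, Q=5:4, R=silver ratio, S=root-2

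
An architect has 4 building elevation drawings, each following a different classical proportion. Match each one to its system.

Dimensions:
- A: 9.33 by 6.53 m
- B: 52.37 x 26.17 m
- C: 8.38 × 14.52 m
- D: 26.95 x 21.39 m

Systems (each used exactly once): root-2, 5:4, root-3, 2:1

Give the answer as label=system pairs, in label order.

Ratios: A ≈ 1.429; B ≈ 2.001; C ≈ 1.733; D ≈ 1.260.
Targets: root-2 ≈ 1.414; 5:4 ≈ 1.250; root-3 ≈ 1.732; 2:1 ≈ 2.000.

A=root-2, B=2:1, C=root-3, D=5:4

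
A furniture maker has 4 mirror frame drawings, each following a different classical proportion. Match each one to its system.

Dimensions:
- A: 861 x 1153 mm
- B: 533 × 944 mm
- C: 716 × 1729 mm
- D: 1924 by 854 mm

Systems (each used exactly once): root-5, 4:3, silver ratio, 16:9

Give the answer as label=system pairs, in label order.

Ratios: A ≈ 1.339; B ≈ 1.771; C ≈ 2.415; D ≈ 2.253.
Targets: root-5 ≈ 2.236; 4:3 ≈ 1.333; silver ratio ≈ 2.414; 16:9 ≈ 1.778.

A=4:3, B=16:9, C=silver ratio, D=root-5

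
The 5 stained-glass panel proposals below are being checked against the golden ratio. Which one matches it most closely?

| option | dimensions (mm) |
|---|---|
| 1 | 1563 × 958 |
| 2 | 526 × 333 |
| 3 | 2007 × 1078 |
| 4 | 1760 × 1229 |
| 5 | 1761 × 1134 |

Target golden ratio ≈ 1.618.
1: 1.632 (Δ0.014)  2: 1.580 (Δ0.038)  3: 1.862 (Δ0.244)  4: 1.432 (Δ0.186)  5: 1.553 (Δ0.065)

1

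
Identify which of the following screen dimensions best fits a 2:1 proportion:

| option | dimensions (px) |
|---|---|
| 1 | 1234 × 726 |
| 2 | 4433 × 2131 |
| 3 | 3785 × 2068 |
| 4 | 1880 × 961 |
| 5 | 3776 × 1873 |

Target 2:1 ≈ 2.000.
1: 1.700 (Δ0.300)  2: 2.080 (Δ0.080)  3: 1.830 (Δ0.170)  4: 1.956 (Δ0.044)  5: 2.016 (Δ0.016)

5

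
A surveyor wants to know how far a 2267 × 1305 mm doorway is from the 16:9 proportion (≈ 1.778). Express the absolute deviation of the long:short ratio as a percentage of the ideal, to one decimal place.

Ratio = 2267 / 1305 ≈ 1.7372.
Ideal 16:9 ≈ 1.7778. |1.7372 − 1.7778| / 1.7778 ≈ 2.28% → 2.3%.

2.3%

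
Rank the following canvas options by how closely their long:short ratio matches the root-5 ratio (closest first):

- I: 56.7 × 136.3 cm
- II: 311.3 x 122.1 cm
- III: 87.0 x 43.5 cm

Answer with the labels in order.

I: 136.3/56.7 ≈ 2.404 → |2.404 − 2.236| = 0.168
II: 311.3/122.1 ≈ 2.550 → |2.550 − 2.236| = 0.314
III: 87.0/43.5 ≈ 2.000 → |2.000 − 2.236| = 0.236

I, III, II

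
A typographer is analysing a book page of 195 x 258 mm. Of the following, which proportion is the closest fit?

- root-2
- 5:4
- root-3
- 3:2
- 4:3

258/195 ≈ 1.323. Nearest candidates are 4:3 (1.333, off by 0.010) and 5:4 (1.250, off by 0.073).

4:3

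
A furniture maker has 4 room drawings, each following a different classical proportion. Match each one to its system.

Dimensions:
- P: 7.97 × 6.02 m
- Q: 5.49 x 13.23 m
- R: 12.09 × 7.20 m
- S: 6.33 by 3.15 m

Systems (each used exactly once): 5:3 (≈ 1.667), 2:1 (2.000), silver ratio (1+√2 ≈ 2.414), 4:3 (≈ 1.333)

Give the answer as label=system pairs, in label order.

P=4:3, Q=silver ratio, R=5:3, S=2:1

Ratios: P ≈ 1.324; Q ≈ 2.410; R ≈ 1.679; S ≈ 2.010.
Targets: 5:3 ≈ 1.667; 2:1 ≈ 2.000; silver ratio ≈ 2.414; 4:3 ≈ 1.333.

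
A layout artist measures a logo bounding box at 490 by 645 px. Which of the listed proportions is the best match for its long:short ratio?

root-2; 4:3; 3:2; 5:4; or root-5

Ratio = 645 / 490 ≈ 1.316.
Distances: root-2 1.414 (Δ 0.098); 4:3 1.333 (Δ 0.017); 3:2 1.500 (Δ 0.184); 5:4 1.250 (Δ 0.066); root-5 2.236 (Δ 0.920).

4:3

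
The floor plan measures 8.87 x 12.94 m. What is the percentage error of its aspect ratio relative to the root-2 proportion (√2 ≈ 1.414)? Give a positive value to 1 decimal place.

Ratio = 12.94 / 8.87 ≈ 1.4589.
Ideal root-2 ≈ 1.4142. |1.4589 − 1.4142| / 1.4142 ≈ 3.16% → 3.2%.

3.2%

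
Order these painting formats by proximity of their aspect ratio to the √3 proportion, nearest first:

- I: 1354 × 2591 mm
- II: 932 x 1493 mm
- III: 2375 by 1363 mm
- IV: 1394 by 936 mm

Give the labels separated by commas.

Ratios: I = 2591 / 1354 ≈ 1.914; II = 1493 / 932 ≈ 1.602; III = 2375 / 1363 ≈ 1.742; IV = 1394 / 936 ≈ 1.489.
|Δ from 1.732|: I 0.182; II 0.130; III 0.010; IV 0.243.

III, II, I, IV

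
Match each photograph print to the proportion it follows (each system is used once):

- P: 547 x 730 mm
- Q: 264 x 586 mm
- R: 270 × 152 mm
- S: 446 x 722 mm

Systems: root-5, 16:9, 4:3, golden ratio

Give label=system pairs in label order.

P=4:3, Q=root-5, R=16:9, S=golden ratio

P = 730/547 ≈ 1.335 → 4:3 (1.333)
Q = 586/264 ≈ 2.220 → root-5 (2.236)
R = 270/152 ≈ 1.776 → 16:9 (1.778)
S = 722/446 ≈ 1.619 → golden ratio (1.618)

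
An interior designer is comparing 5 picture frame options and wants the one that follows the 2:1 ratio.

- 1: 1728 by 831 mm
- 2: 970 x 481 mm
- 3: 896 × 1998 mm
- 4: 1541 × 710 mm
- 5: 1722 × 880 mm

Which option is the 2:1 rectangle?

Ratios (long/short): 1 ≈ 2.079; 2 ≈ 2.017; 3 ≈ 2.230; 4 ≈ 2.170; 5 ≈ 1.957.
2:1 ≈ 2.000; option 2 is nearest (Δ 0.017).

2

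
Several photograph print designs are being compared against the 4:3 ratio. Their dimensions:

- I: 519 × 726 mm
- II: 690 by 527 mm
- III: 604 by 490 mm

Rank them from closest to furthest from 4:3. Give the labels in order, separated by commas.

II, I, III

Ratios: I = 726 / 519 ≈ 1.399; II = 690 / 527 ≈ 1.309; III = 604 / 490 ≈ 1.233.
|Δ from 1.333|: I 0.066; II 0.024; III 0.100.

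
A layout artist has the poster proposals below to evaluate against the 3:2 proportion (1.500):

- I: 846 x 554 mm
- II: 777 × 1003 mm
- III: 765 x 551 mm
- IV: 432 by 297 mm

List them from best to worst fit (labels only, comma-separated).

Ratios: I = 846 / 554 ≈ 1.527; II = 1003 / 777 ≈ 1.291; III = 765 / 551 ≈ 1.388; IV = 432 / 297 ≈ 1.455.
|Δ from 1.500|: I 0.027; II 0.209; III 0.112; IV 0.045.

I, IV, III, II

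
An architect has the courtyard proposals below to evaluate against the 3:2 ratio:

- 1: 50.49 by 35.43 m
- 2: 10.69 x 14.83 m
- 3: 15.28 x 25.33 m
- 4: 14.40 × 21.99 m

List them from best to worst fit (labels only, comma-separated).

Ratios: 1 = 50.49 / 35.43 ≈ 1.425; 2 = 14.83 / 10.69 ≈ 1.387; 3 = 25.33 / 15.28 ≈ 1.658; 4 = 21.99 / 14.40 ≈ 1.527.
|Δ from 1.500|: 1 0.075; 2 0.113; 3 0.158; 4 0.027.

4, 1, 2, 3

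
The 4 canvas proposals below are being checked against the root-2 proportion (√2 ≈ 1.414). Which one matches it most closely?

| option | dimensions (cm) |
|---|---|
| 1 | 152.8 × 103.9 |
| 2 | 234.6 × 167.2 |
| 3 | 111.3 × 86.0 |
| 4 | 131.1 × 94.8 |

Ratios (long/short): 1 ≈ 1.471; 2 ≈ 1.403; 3 ≈ 1.294; 4 ≈ 1.383.
root-2 ≈ 1.414; option 2 is nearest (Δ 0.011).

2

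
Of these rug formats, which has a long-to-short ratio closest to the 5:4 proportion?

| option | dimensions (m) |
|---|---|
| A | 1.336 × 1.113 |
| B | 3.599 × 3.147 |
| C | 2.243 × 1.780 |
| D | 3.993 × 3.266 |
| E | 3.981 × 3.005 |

Ratios (long/short): A ≈ 1.200; B ≈ 1.144; C ≈ 1.260; D ≈ 1.223; E ≈ 1.325.
5:4 ≈ 1.250; option C is nearest (Δ 0.010).

C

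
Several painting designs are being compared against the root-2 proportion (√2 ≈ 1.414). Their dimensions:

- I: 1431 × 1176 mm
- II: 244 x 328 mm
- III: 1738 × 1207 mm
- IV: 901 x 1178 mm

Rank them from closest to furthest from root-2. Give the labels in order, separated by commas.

Ratios: I = 1431 / 1176 ≈ 1.217; II = 328 / 244 ≈ 1.344; III = 1738 / 1207 ≈ 1.440; IV = 1178 / 901 ≈ 1.307.
|Δ from 1.414|: I 0.197; II 0.070; III 0.026; IV 0.107.

III, II, IV, I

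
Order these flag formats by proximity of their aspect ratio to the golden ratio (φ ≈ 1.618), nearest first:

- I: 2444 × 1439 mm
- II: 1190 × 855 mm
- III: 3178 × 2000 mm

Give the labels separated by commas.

I: 2444/1439 ≈ 1.698 → |1.698 − 1.618| = 0.080
II: 1190/855 ≈ 1.392 → |1.392 − 1.618| = 0.226
III: 3178/2000 ≈ 1.589 → |1.589 − 1.618| = 0.029

III, I, II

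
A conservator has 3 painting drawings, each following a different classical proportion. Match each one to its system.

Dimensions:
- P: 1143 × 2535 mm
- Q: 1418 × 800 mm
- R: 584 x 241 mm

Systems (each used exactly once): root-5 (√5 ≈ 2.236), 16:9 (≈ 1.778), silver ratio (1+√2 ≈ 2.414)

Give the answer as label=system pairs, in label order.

P = 2535/1143 ≈ 2.218 → root-5 (2.236)
Q = 1418/800 ≈ 1.772 → 16:9 (1.778)
R = 584/241 ≈ 2.423 → silver ratio (2.414)

P=root-5, Q=16:9, R=silver ratio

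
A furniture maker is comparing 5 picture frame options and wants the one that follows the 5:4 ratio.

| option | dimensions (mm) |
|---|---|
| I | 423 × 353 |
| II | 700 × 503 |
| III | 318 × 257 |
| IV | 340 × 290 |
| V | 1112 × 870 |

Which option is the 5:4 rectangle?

III

Ratios (long/short): I ≈ 1.198; II ≈ 1.392; III ≈ 1.237; IV ≈ 1.172; V ≈ 1.278.
5:4 ≈ 1.250; option III is nearest (Δ 0.013).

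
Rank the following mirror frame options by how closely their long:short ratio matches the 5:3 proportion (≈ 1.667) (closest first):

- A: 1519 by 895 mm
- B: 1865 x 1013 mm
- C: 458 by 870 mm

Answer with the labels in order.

Ratios: A = 1519 / 895 ≈ 1.697; B = 1865 / 1013 ≈ 1.841; C = 870 / 458 ≈ 1.900.
|Δ from 1.667|: A 0.030; B 0.174; C 0.233.

A, B, C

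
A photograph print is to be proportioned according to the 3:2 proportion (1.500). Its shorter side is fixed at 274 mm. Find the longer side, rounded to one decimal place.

3:2 = 1.50000.
Longer side = 274 × 1.50000 ≈ 411.000 → 411.0 mm.

411.0 mm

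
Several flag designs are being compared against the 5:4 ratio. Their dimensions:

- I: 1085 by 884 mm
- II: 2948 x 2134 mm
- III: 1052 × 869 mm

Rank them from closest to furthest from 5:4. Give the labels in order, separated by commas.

Ratios: I = 1085 / 884 ≈ 1.227; II = 2948 / 2134 ≈ 1.381; III = 1052 / 869 ≈ 1.211.
|Δ from 1.250|: I 0.023; II 0.131; III 0.039.

I, III, II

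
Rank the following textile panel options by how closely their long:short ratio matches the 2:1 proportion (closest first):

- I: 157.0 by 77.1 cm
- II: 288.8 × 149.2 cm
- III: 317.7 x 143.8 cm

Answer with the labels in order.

I, II, III

I: 157.0/77.1 ≈ 2.036 → |2.036 − 2.000| = 0.036
II: 288.8/149.2 ≈ 1.936 → |1.936 − 2.000| = 0.064
III: 317.7/143.8 ≈ 2.209 → |2.209 − 2.000| = 0.209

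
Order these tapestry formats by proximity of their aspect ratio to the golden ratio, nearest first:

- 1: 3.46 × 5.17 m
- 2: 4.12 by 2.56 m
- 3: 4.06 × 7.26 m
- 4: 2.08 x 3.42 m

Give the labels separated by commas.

2, 4, 1, 3

1: 5.17/3.46 ≈ 1.494 → |1.494 − 1.618| = 0.124
2: 4.12/2.56 ≈ 1.609 → |1.609 − 1.618| = 0.009
3: 7.26/4.06 ≈ 1.788 → |1.788 − 1.618| = 0.170
4: 3.42/2.08 ≈ 1.644 → |1.644 − 1.618| = 0.026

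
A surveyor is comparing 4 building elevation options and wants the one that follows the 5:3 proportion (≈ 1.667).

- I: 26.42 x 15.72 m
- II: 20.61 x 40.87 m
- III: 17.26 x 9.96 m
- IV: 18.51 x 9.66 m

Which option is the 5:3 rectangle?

I

Ratios (long/short): I ≈ 1.681; II ≈ 1.983; III ≈ 1.733; IV ≈ 1.916.
5:3 ≈ 1.667; option I is nearest (Δ 0.014).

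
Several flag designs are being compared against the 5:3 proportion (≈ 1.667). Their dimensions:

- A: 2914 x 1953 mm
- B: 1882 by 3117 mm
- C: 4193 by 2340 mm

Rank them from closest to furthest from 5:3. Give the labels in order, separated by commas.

B, C, A

Ratios: A = 2914 / 1953 ≈ 1.492; B = 3117 / 1882 ≈ 1.656; C = 4193 / 2340 ≈ 1.792.
|Δ from 1.667|: A 0.175; B 0.011; C 0.125.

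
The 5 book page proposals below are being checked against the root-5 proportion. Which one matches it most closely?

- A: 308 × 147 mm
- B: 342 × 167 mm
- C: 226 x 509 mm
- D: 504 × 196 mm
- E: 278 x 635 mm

C

Ratios (long/short): A ≈ 2.095; B ≈ 2.048; C ≈ 2.252; D ≈ 2.571; E ≈ 2.284.
root-5 ≈ 2.236; option C is nearest (Δ 0.016).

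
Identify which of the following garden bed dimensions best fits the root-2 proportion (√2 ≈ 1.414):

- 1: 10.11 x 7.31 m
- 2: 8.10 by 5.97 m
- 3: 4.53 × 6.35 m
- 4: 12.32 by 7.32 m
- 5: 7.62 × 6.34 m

Target root-2 ≈ 1.414.
1: 1.383 (Δ0.031)  2: 1.357 (Δ0.057)  3: 1.402 (Δ0.012)  4: 1.683 (Δ0.269)  5: 1.202 (Δ0.212)

3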